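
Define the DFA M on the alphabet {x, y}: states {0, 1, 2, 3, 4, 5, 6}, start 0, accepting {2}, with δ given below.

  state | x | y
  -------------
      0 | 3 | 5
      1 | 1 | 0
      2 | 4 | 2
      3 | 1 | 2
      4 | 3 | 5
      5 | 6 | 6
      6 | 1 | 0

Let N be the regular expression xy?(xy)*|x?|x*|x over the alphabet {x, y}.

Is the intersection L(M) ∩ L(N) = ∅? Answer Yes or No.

No

The string xy is accepted by both M and N.
Hence L(M) ∩ L(N) ≠ ∅.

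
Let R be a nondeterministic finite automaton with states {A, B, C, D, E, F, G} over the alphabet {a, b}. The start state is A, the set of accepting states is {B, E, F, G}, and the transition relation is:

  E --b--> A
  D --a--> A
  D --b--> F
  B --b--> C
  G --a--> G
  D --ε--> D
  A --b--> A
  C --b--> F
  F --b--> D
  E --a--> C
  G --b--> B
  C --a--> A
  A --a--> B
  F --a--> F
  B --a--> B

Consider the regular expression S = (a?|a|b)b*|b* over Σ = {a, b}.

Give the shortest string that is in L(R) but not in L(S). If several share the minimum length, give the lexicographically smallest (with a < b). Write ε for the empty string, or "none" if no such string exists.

aa

The string aa is accepted by R but not by S.
No shorter string lies in the difference, and aa is the lexicographically first length-2 string in L(R) \ L(S).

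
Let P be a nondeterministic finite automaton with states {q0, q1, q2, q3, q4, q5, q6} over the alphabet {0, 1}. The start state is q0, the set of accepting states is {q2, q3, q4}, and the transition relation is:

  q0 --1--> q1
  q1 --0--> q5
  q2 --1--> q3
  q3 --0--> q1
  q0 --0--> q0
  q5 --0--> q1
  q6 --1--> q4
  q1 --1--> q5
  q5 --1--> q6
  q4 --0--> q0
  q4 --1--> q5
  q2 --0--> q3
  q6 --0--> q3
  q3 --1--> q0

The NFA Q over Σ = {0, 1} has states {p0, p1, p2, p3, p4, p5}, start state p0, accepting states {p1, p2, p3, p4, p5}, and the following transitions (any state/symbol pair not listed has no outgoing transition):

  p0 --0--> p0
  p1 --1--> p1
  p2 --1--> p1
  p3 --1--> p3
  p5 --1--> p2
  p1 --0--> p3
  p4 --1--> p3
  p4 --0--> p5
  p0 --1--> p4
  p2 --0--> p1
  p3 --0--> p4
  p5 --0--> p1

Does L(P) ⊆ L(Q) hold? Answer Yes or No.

Yes

Exploring the product automaton P × Q from the start pair (q0, p0), following both machines on each input symbol, reaches 23 state pairs: (q0, p0), (q1, p4), (q5, p5), (q5, p3), (q1, p1), (q6, p2), (q6, p3), (q5, p1), (q3, p1), (q4, p1), (q3, p4), (q4, p3), (q1, p3), (q6, p1), (q0, p1), (q0, p3), (q1, p5), (q0, p4), (q5, p4), (q3, p3), (q5, p2), (q0, p5), (q1, p2).
P accepts in {q2, q3, q4} and Q accepts in {p1, p2, p3, p4, p5}. The reachable pairs whose P-component is accepting are (q3, p1), (q4, p1), (q3, p4), (q4, p3), (q3, p3); in each of them the Q-component is accepting too, so the product for L(P) \ L(Q) (P-component accepting, Q-component rejecting) has no reachable accepting pair and the difference is empty.
Hence every string in L(P) is also in L(Q).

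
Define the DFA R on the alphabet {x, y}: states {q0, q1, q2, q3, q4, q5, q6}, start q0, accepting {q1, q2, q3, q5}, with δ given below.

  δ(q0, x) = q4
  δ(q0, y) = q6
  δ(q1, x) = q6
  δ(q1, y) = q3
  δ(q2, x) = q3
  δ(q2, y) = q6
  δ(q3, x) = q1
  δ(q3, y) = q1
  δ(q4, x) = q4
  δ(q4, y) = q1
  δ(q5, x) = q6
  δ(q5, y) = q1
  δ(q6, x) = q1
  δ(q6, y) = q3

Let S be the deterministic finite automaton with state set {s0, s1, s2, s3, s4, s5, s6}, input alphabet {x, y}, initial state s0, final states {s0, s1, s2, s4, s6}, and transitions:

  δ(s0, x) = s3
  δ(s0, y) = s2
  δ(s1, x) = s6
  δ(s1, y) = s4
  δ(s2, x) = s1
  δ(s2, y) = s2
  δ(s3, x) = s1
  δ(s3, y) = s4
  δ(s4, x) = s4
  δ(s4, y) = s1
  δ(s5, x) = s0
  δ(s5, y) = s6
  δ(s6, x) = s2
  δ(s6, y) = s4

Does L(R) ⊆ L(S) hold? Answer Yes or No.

Exploring the product automaton R × S from the start pair (q0, s0), following both machines on each input symbol, reaches 16 state pairs: (q0, s0), (q4, s3), (q6, s2), (q4, s1), (q1, s4), (q1, s1), (q3, s2), (q4, s6), (q6, s4), (q3, s1), (q6, s6), (q3, s4), (q1, s2), (q4, s2), (q1, s6), (q6, s1).
R accepts in {q1, q2, q3, q5} and S accepts in {s0, s1, s2, s4, s6}. The reachable pairs whose R-component is accepting are (q1, s4), (q1, s1), (q3, s2), (q3, s1), (q3, s4), (q1, s2), (q1, s6); in each of them the S-component is accepting too, so the product for L(R) \ L(S) (R-component accepting, S-component rejecting) has no reachable accepting pair and the difference is empty.
Hence every string in L(R) is also in L(S).

Yes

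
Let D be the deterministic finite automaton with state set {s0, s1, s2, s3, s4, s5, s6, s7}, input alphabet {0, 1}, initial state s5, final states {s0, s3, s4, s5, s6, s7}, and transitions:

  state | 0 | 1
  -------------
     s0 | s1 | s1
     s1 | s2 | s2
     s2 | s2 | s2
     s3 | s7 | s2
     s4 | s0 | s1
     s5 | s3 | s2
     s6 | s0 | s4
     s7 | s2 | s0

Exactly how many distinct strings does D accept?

4

The useful subgraph on states {s0, s3, s5, s7} is acyclic, so L(D) is finite; the longest accepting path visits 4 useful states, giving maximum string length 3.
Counting accepting paths from s5 by length: 1 of length 0, 1 of length 1, 1 of length 2, 1 of length 3. Total 4.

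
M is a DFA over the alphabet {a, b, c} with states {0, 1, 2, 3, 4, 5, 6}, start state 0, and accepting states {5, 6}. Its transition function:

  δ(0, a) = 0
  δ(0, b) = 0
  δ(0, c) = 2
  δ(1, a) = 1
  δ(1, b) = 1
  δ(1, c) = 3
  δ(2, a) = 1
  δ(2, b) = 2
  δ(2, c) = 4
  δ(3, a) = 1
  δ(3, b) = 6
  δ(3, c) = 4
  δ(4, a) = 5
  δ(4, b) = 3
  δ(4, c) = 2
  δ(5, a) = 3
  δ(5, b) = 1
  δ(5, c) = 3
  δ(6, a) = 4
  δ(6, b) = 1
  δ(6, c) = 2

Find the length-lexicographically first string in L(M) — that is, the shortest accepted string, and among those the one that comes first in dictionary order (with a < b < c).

A breadth-first search from 0 reaches an accepting state first via the path 0 → 2 → 4 → 5 on input cca.
No string of length < 3 is accepted (BFS exhausts all shorter strings without reaching an accepting state), and cca is the lexicographically least accepting string of length 3.

cca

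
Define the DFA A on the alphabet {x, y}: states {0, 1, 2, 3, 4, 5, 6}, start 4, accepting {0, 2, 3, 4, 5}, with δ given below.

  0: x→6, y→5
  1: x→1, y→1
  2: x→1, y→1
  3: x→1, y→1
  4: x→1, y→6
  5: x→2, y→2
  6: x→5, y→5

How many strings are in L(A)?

7

The useful subgraph on states {2, 4, 5, 6} is acyclic, so L(A) is finite; the longest accepting path visits 4 useful states, giving maximum string length 3.
Counting accepting paths from 4 by length: 1 of length 0, 2 of length 2, 4 of length 3. Total 7.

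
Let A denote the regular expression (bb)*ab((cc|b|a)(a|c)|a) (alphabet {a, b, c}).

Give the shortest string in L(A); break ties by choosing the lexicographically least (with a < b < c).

By inspection of the expression, no string of length less than 3 matches, and aba is the lexicographically first match of length 3.

aba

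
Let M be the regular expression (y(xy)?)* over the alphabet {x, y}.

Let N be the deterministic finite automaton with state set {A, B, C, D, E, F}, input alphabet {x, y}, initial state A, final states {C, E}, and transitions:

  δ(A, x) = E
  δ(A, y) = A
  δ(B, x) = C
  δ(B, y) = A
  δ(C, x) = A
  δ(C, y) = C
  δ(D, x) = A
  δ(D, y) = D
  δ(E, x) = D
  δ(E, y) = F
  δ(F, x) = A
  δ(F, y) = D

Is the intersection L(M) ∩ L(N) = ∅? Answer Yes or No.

Converting the expression M to a DFA (subset construction, then merging equivalent states) gives the minimal DFA with states {m0, m1, m2, m3}, start state m0, accepting states {m0, m2} and transitions m0: x→m1, y→m2; m1: x→m1, y→m1; m2: x→m3, y→m2; m3: x→m1, y→m0.
Exploring the product automaton M × N from the start pair (m0, A), following both machines on each input symbol, reaches 10 state pairs: (m0, A), (m1, E), (m2, A), (m1, D), (m1, F), (m3, E), (m1, A), (m0, F), (m2, D), (m3, A).
M accepts in {m0, m2} and N accepts in {C, E}; no reachable pair has both components accepting, so no string drives both machines to acceptance simultaneously and L(M) ∩ L(N) = ∅.
So no string is accepted by both, and the intersection is empty.

Yes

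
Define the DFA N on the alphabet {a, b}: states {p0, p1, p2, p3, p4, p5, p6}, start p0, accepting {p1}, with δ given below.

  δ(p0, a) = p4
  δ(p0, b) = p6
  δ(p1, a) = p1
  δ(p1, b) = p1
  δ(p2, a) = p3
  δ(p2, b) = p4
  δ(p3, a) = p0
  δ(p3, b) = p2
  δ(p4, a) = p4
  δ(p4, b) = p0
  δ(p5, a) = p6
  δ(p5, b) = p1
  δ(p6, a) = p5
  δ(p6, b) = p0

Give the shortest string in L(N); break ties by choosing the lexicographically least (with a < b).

A breadth-first search from p0 reaches an accepting state first via the path p0 → p6 → p5 → p1 on input bab.
No string of length < 3 is accepted (BFS exhausts all shorter strings without reaching an accepting state), and bab is the lexicographically least accepting string of length 3.

bab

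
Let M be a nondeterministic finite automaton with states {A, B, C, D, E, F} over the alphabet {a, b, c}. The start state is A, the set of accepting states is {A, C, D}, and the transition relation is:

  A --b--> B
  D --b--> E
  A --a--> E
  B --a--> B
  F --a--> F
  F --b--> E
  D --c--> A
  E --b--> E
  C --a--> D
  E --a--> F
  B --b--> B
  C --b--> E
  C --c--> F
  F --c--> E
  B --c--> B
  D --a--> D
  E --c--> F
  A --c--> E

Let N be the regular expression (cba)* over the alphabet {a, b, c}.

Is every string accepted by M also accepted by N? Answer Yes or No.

Converting the expression N to a DFA (subset construction, then merging equivalent states) gives the minimal DFA with states {n0, n1, n2, n3}, start state n0, accepting states {n0} and transitions n0: a→n1, b→n1, c→n2; n1: a→n1, b→n1, c→n1; n2: a→n1, b→n3, c→n1; n3: a→n0, b→n1, c→n1.
Exploring the product automaton M × N from the start pair (A, n0), following both machines on each input symbol, reaches 7 state pairs: (A, n0), (E, n1), (B, n1), (E, n2), (F, n1), (E, n3), (F, n0).
M accepts in {A, C, D} and N accepts in {n0}. The reachable pairs whose M-component is accepting are (A, n0); in each of them the N-component is accepting too, so the product for L(M) \ L(N) (M-component accepting, N-component rejecting) has no reachable accepting pair and the difference is empty.
Hence every string in L(M) is also in L(N).

Yes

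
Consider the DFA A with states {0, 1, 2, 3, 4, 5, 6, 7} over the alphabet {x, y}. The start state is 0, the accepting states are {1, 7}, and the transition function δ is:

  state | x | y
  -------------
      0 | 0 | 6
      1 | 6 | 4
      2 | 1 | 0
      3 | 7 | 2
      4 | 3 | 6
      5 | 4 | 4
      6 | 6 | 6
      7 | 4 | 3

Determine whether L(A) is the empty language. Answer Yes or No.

The states reachable from the start state are {0, 6}.
None of the accepting states {1, 7} is reachable, so no string is accepted and L(A) = ∅.

Yes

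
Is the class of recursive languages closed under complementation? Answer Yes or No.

Yes

Run the decider for L and flip its answer; since the decider halts on every input, this decides the complement.
So the recursive languages are closed under complement.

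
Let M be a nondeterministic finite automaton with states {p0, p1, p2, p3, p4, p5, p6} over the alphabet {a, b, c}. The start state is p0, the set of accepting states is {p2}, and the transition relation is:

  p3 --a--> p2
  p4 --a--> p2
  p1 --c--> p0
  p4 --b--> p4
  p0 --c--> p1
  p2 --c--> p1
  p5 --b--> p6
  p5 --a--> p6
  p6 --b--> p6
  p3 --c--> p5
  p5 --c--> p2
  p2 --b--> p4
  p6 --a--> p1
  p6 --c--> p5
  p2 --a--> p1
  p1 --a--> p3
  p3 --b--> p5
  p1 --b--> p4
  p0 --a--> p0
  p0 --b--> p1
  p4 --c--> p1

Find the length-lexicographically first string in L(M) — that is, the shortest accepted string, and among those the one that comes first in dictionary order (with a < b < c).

A breadth-first search from p0 reaches an accepting state first via the path p0 → p1 → p3 → p2 on input baa.
No string of length < 3 is accepted (BFS exhausts all shorter strings without reaching an accepting state), and baa is the lexicographically least accepting string of length 3.

baa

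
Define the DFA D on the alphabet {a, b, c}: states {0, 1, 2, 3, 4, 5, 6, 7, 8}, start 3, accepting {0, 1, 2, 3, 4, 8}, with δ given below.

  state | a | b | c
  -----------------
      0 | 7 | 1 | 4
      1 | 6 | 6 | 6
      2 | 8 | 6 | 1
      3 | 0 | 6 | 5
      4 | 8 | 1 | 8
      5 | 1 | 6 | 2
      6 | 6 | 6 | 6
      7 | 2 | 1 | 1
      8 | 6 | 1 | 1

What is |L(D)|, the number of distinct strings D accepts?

The useful subgraph on states {0, 1, 2, 3, 4, 5, 7, 8} is acyclic, so L(D) is finite; the longest accepting path visits 6 useful states, giving maximum string length 5.
Counting accepting paths from 3 by length: 1 of length 0, 1 of length 1, 4 of length 2, 8 of length 3, 8 of length 4, 2 of length 5. Total 24.

24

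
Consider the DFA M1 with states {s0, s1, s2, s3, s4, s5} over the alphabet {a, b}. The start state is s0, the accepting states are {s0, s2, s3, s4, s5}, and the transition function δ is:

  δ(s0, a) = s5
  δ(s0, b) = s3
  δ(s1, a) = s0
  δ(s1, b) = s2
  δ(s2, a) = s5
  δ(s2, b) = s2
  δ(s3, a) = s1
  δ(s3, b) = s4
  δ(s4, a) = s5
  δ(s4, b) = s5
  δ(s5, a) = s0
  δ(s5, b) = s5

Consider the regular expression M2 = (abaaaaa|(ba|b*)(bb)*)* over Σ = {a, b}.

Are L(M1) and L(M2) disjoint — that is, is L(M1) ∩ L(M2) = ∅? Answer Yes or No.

The empty string ε is accepted by both M1 and M2.
Hence L(M1) ∩ L(M2) ≠ ∅.

No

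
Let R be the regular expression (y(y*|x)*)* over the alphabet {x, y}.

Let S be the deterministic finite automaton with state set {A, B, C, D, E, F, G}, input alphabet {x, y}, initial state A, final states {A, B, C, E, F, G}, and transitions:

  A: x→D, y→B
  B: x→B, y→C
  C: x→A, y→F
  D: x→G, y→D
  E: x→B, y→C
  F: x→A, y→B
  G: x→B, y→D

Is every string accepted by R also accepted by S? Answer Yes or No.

No

The string yyxx is in L(R) but not in L(S).
So L(R) ⊄ L(S).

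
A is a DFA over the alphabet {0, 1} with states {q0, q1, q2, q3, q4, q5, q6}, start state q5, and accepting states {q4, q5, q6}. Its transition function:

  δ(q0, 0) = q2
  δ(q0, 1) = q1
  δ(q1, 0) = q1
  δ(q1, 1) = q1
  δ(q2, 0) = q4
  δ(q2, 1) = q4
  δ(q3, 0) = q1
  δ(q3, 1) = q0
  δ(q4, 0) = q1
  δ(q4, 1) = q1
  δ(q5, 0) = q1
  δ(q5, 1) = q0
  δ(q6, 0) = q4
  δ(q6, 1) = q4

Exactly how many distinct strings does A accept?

3

The useful subgraph on states {q0, q2, q4, q5} is acyclic, so L(A) is finite; the longest accepting path visits 4 useful states, giving maximum string length 3.
Counting accepting paths from q5 by length: 1 of length 0, 2 of length 3. Total 3.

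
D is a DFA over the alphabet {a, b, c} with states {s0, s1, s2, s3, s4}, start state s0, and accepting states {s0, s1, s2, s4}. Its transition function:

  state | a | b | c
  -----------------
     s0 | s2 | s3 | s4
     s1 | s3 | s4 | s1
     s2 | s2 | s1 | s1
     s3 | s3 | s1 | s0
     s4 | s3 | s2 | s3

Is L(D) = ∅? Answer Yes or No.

No

The empty string ε is accepted: the run s0 ends in the accepting state s0.
Since at least one string is accepted, L(D) is not empty.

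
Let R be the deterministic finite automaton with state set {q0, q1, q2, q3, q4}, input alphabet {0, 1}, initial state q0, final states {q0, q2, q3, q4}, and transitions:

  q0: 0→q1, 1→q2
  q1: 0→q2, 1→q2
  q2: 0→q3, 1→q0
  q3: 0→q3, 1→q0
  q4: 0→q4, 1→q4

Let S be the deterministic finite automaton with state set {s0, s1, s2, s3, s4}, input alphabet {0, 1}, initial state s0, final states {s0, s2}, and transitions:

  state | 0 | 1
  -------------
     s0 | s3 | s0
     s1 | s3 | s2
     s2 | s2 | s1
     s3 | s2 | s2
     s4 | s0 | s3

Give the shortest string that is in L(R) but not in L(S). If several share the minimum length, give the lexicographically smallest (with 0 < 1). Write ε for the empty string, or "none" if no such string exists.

The string 10 is accepted by R but not by S.
No shorter string lies in the difference, and 10 is the lexicographically first length-2 string in L(R) \ L(S).

10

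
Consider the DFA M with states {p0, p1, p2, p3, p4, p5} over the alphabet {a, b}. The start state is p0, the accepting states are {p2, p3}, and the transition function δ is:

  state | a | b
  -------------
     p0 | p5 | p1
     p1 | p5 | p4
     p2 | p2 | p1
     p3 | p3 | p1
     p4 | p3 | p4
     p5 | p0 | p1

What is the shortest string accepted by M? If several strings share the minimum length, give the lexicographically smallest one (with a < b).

A breadth-first search from p0 reaches an accepting state first via the path p0 → p1 → p4 → p3 on input bba.
No string of length < 3 is accepted (BFS exhausts all shorter strings without reaching an accepting state), and bba is the lexicographically least accepting string of length 3.

bba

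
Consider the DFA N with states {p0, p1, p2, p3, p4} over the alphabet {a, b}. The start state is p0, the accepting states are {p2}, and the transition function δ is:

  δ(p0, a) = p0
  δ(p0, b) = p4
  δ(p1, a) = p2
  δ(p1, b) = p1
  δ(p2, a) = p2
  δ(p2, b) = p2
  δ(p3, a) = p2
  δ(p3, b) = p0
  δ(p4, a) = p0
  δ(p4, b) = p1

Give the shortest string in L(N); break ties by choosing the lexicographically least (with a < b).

A breadth-first search from p0 reaches an accepting state first via the path p0 → p4 → p1 → p2 on input bba.
No string of length < 3 is accepted (BFS exhausts all shorter strings without reaching an accepting state), and bba is the lexicographically least accepting string of length 3.

bba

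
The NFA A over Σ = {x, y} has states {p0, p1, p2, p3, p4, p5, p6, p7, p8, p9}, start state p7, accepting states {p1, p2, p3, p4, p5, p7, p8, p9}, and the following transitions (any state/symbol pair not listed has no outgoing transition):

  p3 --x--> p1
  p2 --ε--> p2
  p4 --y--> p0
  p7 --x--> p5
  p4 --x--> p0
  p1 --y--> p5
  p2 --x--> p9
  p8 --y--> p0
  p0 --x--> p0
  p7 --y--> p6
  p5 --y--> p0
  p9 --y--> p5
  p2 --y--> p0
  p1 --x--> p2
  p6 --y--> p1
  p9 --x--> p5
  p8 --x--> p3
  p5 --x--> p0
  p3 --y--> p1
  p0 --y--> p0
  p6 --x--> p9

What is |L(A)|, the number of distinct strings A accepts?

The useful subgraph on states {p1, p2, p5, p6, p7, p9} is acyclic, so L(A) is finite; the longest accepting path visits 6 useful states, giving maximum string length 5.
Counting accepting paths from p7 by length: 1 of length 0, 1 of length 1, 2 of length 2, 4 of length 3, 1 of length 4, 2 of length 5. Total 11.

11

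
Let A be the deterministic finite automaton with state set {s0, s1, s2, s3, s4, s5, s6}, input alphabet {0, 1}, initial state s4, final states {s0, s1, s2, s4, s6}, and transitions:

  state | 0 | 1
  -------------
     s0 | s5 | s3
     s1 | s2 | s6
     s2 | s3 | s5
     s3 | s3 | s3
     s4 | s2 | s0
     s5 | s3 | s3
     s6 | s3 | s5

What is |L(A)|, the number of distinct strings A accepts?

The useful subgraph on states {s0, s2, s4} is acyclic, so L(A) is finite; the longest accepting path visits 2 useful states, giving maximum string length 1.
Counting accepting paths from s4 by length: 1 of length 0, 2 of length 1. Total 3.

3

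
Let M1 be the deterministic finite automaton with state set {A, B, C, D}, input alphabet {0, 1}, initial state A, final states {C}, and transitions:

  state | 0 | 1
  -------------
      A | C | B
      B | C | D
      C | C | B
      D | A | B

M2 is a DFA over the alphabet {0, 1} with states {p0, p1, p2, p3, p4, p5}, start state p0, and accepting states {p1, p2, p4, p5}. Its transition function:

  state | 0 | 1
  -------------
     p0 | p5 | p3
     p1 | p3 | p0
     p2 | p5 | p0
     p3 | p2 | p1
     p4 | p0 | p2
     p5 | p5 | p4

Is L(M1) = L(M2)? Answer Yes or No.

The string 010 is accepted by M1 but rejected by M2.
So L(M1) ≠ L(M2).

No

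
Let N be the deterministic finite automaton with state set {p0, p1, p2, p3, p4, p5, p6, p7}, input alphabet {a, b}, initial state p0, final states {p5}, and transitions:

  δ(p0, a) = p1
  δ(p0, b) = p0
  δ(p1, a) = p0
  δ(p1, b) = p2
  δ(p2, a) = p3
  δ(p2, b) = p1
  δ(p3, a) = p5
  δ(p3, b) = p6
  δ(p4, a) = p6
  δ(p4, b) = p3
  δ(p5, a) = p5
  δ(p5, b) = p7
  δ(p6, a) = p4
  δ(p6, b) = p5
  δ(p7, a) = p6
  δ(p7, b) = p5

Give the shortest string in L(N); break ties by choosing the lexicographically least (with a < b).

abaa

A breadth-first search from p0 reaches an accepting state first via the path p0 → p1 → p2 → p3 → p5 on input abaa.
No string of length < 4 is accepted (BFS exhausts all shorter strings without reaching an accepting state), and abaa is the lexicographically least accepting string of length 4.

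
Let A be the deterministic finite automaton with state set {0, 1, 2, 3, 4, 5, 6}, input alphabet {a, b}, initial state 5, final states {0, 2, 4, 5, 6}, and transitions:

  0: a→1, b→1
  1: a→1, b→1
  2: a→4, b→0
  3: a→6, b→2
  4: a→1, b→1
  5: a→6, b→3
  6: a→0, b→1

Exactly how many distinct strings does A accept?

The useful subgraph on states {0, 2, 3, 4, 5, 6} is acyclic, so L(A) is finite; the longest accepting path visits 4 useful states, giving maximum string length 3.
Counting accepting paths from 5 by length: 1 of length 0, 1 of length 1, 3 of length 2, 3 of length 3. Total 8.

8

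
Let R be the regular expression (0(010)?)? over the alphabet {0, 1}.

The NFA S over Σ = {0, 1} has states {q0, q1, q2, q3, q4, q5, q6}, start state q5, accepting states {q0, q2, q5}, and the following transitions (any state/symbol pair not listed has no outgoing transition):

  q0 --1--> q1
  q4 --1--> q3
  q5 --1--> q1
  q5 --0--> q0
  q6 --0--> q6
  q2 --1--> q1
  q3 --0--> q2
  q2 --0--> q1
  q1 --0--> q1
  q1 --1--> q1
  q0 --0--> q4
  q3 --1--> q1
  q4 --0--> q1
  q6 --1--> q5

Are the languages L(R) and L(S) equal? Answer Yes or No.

Yes

Converting the expression R to a DFA (subset construction, then merging equivalent states) gives the minimal DFA with states {r0, r1, r2, r3, r4, r5}, start state r0, accepting states {r0, r1, r5} and transitions r0: 0→r1, 1→r2; r1: 0→r3, 1→r2; r2: 0→r2, 1→r2; r3: 0→r2, 1→r4; r4: 0→r5, 1→r2; r5: 0→r2, 1→r2.
Exploring the product automaton R × S from the start pair (r0, q5), following both machines on each input symbol, reaches 6 state pairs: (r0, q5), (r1, q0), (r2, q1), (r3, q4), (r4, q3), (r5, q2).
R accepts in {r0, r1, r5} and S accepts in {q0, q2, q5}. In every reachable pair the two components are either both accepting — (r0, q5), (r1, q0), (r5, q2) — or both non-accepting, so no string is accepted by exactly one of the machines: L(R) \ L(S) and L(S) \ L(R) are both empty.
Hence every string is accepted by R iff it is accepted by S, and the two languages coincide.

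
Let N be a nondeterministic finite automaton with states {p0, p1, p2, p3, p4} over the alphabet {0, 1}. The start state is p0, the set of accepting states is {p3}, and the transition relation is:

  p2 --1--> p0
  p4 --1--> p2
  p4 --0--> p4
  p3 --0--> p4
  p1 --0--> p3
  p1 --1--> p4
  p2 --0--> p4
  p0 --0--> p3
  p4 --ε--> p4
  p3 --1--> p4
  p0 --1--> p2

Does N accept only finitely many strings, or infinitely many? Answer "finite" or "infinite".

infinite

State p0 is reachable from the start and can reach an accepting state, and it lies on the cycle p0 → p2 → p0.
Traversing that cycle any number of times yields accepted strings of unbounded length, so the language is infinite.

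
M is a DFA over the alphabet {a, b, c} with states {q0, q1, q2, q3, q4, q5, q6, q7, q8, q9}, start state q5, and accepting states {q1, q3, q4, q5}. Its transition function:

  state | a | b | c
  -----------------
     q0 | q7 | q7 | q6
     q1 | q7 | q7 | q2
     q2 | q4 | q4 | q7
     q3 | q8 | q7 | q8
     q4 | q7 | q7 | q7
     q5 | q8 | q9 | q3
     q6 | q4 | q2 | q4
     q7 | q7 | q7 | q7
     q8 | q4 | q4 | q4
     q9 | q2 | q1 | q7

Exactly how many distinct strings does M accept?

The useful subgraph on states {q1, q2, q3, q4, q5, q8, q9} is acyclic, so L(M) is finite; the longest accepting path visits 5 useful states, giving maximum string length 4.
Counting accepting paths from q5 by length: 1 of length 0, 1 of length 1, 4 of length 2, 8 of length 3, 2 of length 4. Total 16.

16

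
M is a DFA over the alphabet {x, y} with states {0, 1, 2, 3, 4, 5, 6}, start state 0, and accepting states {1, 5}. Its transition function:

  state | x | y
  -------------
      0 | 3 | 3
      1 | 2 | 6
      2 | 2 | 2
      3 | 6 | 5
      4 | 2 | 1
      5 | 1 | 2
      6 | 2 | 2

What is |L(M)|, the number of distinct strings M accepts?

4

The useful subgraph on states {0, 1, 3, 5} is acyclic, so L(M) is finite; the longest accepting path visits 4 useful states, giving maximum string length 3.
Counting accepting paths from 0 by length: 2 of length 2, 2 of length 3. Total 4.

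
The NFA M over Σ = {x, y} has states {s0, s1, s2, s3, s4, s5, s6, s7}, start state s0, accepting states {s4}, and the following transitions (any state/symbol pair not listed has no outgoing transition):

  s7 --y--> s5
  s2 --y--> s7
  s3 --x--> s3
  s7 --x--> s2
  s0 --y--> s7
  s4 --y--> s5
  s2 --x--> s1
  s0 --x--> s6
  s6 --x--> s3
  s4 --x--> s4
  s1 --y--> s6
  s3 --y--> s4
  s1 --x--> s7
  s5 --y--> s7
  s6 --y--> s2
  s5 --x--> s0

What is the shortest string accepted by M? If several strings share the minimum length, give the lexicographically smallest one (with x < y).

A breadth-first search from s0 reaches an accepting state first via the path s0 → s6 → s3 → s4 on input xxy.
No string of length < 3 is accepted (BFS exhausts all shorter strings without reaching an accepting state), and xxy is the lexicographically least accepting string of length 3.

xxy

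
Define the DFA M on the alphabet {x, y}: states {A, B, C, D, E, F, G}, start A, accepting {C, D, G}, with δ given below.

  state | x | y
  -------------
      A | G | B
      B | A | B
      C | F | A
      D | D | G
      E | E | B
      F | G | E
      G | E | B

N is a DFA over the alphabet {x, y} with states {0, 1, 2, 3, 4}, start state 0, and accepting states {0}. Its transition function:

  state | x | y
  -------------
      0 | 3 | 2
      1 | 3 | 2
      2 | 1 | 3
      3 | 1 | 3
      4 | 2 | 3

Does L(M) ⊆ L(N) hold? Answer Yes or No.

No

The string x is in L(M) but not in L(N).
So L(M) ⊄ L(N).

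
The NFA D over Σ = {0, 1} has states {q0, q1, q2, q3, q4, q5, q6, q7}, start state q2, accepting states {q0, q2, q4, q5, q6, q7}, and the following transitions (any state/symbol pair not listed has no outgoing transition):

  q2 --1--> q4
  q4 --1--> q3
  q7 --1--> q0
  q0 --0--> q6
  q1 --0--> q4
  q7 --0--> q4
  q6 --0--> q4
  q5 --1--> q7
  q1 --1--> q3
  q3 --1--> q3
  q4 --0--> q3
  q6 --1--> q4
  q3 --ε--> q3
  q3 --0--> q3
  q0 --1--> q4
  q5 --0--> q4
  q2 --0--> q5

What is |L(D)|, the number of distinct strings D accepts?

The useful subgraph on states {q0, q2, q4, q5, q6, q7} is acyclic, so L(D) is finite; the longest accepting path visits 6 useful states, giving maximum string length 5.
Counting accepting paths from q2 by length: 1 of length 0, 2 of length 1, 2 of length 2, 2 of length 3, 2 of length 4, 2 of length 5. Total 11.

11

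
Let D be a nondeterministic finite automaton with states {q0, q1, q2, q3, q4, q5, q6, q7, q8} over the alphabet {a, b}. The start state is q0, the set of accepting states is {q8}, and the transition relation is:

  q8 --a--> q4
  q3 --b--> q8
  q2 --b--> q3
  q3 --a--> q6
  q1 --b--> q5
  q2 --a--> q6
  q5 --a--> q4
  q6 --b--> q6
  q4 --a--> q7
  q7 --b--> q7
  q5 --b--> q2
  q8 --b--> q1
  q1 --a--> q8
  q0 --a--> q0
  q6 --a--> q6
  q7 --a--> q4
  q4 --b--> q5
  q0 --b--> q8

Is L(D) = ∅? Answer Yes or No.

The string b is accepted: the run q0 → q8 ends in the accepting state q8.
Since at least one string is accepted, L(D) is not empty.

No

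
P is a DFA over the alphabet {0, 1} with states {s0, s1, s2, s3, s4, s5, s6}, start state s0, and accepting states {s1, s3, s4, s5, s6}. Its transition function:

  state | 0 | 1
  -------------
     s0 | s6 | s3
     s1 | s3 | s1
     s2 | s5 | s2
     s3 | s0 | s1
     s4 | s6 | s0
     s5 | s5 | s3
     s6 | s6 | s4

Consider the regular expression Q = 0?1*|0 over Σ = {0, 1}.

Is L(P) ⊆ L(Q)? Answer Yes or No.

No

The string 00 is in L(P) but not in L(Q).
So L(P) ⊄ L(Q).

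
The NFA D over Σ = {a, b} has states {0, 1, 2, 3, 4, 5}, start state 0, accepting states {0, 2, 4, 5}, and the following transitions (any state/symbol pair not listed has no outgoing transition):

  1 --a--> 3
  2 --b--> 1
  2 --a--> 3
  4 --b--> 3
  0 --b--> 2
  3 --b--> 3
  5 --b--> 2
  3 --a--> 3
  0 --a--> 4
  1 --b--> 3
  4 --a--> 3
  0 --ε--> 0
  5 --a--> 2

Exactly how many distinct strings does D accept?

The useful subgraph on states {0, 2, 4} is acyclic, so L(D) is finite; the longest accepting path visits 2 useful states, giving maximum string length 1.
Counting accepting paths from 0 by length: 1 of length 0, 2 of length 1. Total 3.

3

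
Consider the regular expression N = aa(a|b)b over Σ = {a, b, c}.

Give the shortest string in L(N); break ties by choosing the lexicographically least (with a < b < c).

By inspection of the expression, no string of length less than 4 matches, and aaab is the lexicographically first match of length 4.

aaab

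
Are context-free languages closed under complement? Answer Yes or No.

CFLs are closed under union, so if they were also closed under complement they would be closed under intersection by De Morgan (L₁ ∩ L₂ is the complement of the union of the complements). But {aⁿbⁿcᵐ} ∩ {aᵐbⁿcⁿ} = {aⁿbⁿcⁿ} is not context-free although both operands are.

No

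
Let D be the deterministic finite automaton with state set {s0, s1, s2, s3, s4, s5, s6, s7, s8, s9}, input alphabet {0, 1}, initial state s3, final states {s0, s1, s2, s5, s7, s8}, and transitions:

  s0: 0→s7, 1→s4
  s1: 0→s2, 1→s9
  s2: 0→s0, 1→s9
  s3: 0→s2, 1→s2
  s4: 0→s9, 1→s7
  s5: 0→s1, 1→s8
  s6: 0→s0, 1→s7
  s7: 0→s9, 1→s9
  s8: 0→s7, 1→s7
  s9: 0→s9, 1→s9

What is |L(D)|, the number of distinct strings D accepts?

8

The useful subgraph on states {s0, s2, s3, s4, s7} is acyclic, so L(D) is finite; the longest accepting path visits 5 useful states, giving maximum string length 4.
Counting accepting paths from s3 by length: 2 of length 1, 2 of length 2, 2 of length 3, 2 of length 4. Total 8.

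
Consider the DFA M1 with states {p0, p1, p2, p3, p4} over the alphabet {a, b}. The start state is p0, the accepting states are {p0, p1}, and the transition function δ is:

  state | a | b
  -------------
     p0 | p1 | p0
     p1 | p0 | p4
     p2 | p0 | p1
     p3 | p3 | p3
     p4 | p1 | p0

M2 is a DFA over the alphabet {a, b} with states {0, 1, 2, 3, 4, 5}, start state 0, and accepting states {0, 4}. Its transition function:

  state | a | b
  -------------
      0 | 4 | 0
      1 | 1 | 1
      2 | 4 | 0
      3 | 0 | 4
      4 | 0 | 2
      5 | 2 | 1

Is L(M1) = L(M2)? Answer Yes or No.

Exploring the product automaton M1 × M2 from the start pair (p0, 0), following both machines on each input symbol, reaches 3 state pairs: (p0, 0), (p1, 4), (p4, 2).
M1 accepts in {p0, p1} and M2 accepts in {0, 4}. In every reachable pair the two components are either both accepting — (p0, 0), (p1, 4) — or both non-accepting, so no string is accepted by exactly one of the machines: L(M1) \ L(M2) and L(M2) \ L(M1) are both empty.
Hence every string is accepted by M1 iff it is accepted by M2, and the two languages coincide.

Yes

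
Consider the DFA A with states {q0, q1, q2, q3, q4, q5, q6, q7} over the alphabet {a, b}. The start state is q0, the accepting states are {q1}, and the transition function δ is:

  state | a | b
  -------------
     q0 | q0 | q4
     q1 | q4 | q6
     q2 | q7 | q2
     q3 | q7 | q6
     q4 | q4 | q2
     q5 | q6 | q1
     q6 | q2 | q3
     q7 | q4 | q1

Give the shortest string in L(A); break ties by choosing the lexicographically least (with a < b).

bbab

A breadth-first search from q0 reaches an accepting state first via the path q0 → q4 → q2 → q7 → q1 on input bbab.
No string of length < 4 is accepted (BFS exhausts all shorter strings without reaching an accepting state), and bbab is the lexicographically least accepting string of length 4.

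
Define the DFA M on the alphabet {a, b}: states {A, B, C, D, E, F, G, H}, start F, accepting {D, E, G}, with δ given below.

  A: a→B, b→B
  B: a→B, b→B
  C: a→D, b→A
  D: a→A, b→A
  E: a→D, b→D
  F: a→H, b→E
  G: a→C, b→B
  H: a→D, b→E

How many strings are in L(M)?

7

The useful subgraph on states {D, E, F, H} is acyclic, so L(M) is finite; the longest accepting path visits 4 useful states, giving maximum string length 3.
Counting accepting paths from F by length: 1 of length 1, 4 of length 2, 2 of length 3. Total 7.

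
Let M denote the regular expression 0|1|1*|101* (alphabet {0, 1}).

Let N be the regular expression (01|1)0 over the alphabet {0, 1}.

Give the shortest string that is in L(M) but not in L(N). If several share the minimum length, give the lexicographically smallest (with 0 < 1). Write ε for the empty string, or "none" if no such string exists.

ε

The empty string ε is accepted by M but not by N.
Since ε is the unique shortest string, it is the required witness.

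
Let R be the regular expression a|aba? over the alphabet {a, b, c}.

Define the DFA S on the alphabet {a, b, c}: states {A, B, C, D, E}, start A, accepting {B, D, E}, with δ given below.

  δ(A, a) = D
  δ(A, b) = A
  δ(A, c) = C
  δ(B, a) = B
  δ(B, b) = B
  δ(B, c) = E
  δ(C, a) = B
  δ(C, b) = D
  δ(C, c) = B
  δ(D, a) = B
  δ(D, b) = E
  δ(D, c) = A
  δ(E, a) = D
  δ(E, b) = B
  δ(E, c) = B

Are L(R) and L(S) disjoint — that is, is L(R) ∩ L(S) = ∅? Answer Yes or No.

No

The string a is accepted by both R and S.
Hence L(R) ∩ L(S) ≠ ∅.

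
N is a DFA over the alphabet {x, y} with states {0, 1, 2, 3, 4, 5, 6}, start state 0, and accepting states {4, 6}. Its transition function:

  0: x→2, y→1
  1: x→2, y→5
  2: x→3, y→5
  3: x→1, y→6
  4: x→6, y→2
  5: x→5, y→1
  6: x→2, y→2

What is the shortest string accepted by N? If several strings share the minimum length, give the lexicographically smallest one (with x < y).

xxy

A breadth-first search from 0 reaches an accepting state first via the path 0 → 2 → 3 → 6 on input xxy.
No string of length < 3 is accepted (BFS exhausts all shorter strings without reaching an accepting state), and xxy is the lexicographically least accepting string of length 3.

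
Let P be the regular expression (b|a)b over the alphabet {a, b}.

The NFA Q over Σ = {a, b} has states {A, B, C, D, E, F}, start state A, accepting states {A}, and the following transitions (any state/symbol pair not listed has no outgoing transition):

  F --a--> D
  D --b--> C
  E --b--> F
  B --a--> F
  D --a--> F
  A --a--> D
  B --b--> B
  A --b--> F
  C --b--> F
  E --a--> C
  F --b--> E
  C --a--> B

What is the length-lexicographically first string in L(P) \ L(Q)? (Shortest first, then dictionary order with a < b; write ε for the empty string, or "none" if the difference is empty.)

The string ab is accepted by P but not by Q.
No shorter string lies in the difference, and ab is the lexicographically first length-2 string in L(P) \ L(Q).

ab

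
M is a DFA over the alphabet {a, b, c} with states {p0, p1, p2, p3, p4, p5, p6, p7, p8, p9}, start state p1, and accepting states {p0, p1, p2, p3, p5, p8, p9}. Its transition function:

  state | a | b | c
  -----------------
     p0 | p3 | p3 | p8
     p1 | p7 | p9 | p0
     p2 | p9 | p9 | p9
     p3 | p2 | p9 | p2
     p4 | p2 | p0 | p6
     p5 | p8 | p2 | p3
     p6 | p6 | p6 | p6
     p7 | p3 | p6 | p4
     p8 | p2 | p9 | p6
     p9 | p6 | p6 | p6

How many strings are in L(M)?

The useful subgraph on states {p0, p1, p2, p3, p4, p7, p8, p9} is acyclic, so L(M) is finite; the longest accepting path visits 7 useful states, giving maximum string length 6.
Counting accepting paths from p1 by length: 1 of length 0, 2 of length 1, 4 of length 2, 13 of length 3, 27 of length 4, 8 of length 5, 15 of length 6. Total 70.

70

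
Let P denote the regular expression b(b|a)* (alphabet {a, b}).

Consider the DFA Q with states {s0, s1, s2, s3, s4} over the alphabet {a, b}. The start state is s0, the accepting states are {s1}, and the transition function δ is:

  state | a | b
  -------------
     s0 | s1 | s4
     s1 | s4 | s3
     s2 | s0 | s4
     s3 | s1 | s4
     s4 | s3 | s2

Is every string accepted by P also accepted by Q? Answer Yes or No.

No

The string b is in L(P) but not in L(Q).
So L(P) ⊄ L(Q).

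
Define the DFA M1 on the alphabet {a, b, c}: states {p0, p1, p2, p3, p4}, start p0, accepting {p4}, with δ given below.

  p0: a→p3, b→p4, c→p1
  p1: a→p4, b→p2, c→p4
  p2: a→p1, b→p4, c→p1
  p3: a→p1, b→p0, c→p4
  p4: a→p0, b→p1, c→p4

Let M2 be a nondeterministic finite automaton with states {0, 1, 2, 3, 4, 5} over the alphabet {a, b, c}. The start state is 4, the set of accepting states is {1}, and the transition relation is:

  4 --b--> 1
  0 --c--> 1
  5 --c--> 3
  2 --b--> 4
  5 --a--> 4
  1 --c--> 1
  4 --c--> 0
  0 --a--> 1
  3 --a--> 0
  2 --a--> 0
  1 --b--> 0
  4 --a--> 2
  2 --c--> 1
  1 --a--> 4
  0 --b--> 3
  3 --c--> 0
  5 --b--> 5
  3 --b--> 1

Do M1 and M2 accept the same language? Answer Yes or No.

Yes

Exploring the product automaton M1 × M2 from the start pair (p0, 4), following both machines on each input symbol, reaches 5 state pairs: (p0, 4), (p3, 2), (p4, 1), (p1, 0), (p2, 3).
M1 accepts in {p4} and M2 accepts in {1}. In every reachable pair the two components are either both accepting — (p4, 1) — or both non-accepting, so no string is accepted by exactly one of the machines: L(M1) \ L(M2) and L(M2) \ L(M1) are both empty.
Hence every string is accepted by M1 iff it is accepted by M2, and the two languages coincide.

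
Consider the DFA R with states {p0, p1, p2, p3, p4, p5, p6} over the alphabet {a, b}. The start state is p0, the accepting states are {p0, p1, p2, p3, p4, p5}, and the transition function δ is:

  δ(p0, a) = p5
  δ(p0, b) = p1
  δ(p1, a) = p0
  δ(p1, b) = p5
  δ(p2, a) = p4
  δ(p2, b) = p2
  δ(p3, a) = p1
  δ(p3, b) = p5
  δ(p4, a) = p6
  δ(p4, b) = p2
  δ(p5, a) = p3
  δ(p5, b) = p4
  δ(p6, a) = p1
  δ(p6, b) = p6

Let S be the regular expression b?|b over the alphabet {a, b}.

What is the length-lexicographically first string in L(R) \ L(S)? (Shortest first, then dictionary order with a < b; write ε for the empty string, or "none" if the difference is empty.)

The string a is accepted by R but not by S.
No shorter string lies in the difference, and a is the lexicographically first length-1 string in L(R) \ L(S).

a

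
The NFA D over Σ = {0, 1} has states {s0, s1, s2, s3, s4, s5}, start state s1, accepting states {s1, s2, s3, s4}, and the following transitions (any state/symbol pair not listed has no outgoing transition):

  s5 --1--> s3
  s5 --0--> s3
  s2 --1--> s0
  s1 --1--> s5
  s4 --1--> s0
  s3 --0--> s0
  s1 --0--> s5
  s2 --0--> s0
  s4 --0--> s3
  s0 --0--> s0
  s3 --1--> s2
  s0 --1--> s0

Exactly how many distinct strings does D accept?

9

The useful subgraph on states {s1, s2, s3, s5} is acyclic, so L(D) is finite; the longest accepting path visits 4 useful states, giving maximum string length 3.
Counting accepting paths from s1 by length: 1 of length 0, 4 of length 2, 4 of length 3. Total 9.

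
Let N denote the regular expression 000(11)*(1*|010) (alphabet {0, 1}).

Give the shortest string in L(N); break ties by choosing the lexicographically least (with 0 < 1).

000

By inspection of the expression, no string of length less than 3 matches, and 000 is the lexicographically first match of length 3.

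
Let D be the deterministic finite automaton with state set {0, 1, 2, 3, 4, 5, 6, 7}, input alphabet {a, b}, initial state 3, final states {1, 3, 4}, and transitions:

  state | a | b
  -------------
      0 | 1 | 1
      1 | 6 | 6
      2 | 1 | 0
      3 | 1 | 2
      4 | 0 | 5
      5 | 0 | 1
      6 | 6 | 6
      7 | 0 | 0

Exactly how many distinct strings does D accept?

5

The useful subgraph on states {0, 1, 2, 3} is acyclic, so L(D) is finite; the longest accepting path visits 4 useful states, giving maximum string length 3.
Counting accepting paths from 3 by length: 1 of length 0, 1 of length 1, 1 of length 2, 2 of length 3. Total 5.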